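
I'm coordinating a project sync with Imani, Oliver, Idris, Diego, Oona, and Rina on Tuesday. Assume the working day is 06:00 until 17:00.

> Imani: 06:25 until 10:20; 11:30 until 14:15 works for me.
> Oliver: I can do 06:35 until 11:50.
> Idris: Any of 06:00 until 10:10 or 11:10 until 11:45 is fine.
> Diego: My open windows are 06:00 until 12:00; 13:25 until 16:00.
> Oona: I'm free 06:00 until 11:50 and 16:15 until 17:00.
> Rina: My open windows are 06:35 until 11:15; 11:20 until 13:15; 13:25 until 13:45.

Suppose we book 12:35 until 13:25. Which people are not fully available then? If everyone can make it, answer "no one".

Imani: free for 12:35-13:25. Oliver: not fully free for 12:35-13:25. Idris: not fully free for 12:35-13:25. Diego: not fully free for 12:35-13:25. Oona: not fully free for 12:35-13:25. Rina: not fully free for 12:35-13:25.

Diego, Idris, Oliver, Oona, Rina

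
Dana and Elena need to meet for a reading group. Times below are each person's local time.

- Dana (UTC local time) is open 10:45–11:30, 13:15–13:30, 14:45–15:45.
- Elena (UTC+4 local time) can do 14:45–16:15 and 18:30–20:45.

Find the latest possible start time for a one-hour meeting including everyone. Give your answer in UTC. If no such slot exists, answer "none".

Dana in UTC: 10:45-11:30, 13:15-13:30, 14:45-15:45.
Elena in UTC: 10:45-12:15, 14:30-16:45 (subtract 4h to convert from UTC+4).
Dana ∩ Elena: 10:45-11:30, 14:45-15:45.
Those are the intersection windows.
The last common window of at least 60 minutes is 14:45-15:45; a 60-minute meeting can start as late as 14:45 and still end by 15:45.

14:45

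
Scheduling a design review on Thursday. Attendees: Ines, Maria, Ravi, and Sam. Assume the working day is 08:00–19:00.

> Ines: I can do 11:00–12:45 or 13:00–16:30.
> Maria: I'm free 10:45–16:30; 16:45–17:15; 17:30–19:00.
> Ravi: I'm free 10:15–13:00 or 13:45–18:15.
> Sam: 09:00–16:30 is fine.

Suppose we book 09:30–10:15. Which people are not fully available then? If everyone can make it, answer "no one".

Ines: not fully free for 09:30-10:15. Maria: not fully free for 09:30-10:15. Ravi: not fully free for 09:30-10:15. Sam: free for 09:30-10:15.

Ines, Maria, Ravi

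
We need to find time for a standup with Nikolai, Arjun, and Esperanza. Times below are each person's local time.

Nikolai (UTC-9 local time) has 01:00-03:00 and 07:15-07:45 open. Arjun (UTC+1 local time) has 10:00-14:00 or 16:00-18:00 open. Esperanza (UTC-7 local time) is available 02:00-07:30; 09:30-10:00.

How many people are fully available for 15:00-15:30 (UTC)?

Nikolai in UTC: 10:00-12:00, 16:15-16:45 (add 9h to convert from UTC-9).
Arjun in UTC: 09:00-13:00, 15:00-17:00 (subtract 1h to convert from UTC+1).
Esperanza in UTC: 09:00-14:30, 16:30-17:00 (add 7h to convert from UTC-7).
Arjun can make the full 15:00-15:30 slot — that's 1.

1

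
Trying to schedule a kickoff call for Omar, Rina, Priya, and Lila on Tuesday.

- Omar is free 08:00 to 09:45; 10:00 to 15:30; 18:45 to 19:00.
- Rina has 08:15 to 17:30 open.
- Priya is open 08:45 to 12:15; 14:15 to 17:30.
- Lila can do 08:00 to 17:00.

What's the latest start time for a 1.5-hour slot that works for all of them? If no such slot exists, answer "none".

10:45

Omar ∩ Rina: 08:15-09:45, 10:00-15:30.
Omar ∩ Rina ∩ Priya: 08:45-09:45, 10:00-12:15, 14:15-15:30.
Omar ∩ Rina ∩ Priya ∩ Lila: 08:45-09:45, 10:00-12:15, 14:15-15:30.
Those are the intersection windows.
The last common window of at least 90 minutes is 10:00-12:15; a 90-minute meeting can start as late as 10:45 and still end by 12:15.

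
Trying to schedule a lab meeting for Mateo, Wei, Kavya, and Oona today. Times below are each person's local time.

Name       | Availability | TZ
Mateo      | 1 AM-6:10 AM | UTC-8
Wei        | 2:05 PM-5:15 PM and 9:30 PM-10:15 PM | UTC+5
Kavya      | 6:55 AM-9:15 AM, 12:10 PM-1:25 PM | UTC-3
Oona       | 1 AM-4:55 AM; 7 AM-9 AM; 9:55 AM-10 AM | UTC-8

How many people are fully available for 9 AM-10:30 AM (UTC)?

Mateo in UTC: 09:00-14:10 (add 8h to convert from UTC-8).
Wei in UTC: 09:05-12:15, 16:30-17:15 (subtract 5h to convert from UTC+5).
Kavya in UTC: 09:55-12:15, 15:10-16:25 (add 3h to convert from UTC-3).
Oona in UTC: 09:00-12:55, 15:00-17:00, 17:55-18:00 (add 8h to convert from UTC-8).
Mateo and Oona can make the full 09:00-10:30 slot — that's 2.

2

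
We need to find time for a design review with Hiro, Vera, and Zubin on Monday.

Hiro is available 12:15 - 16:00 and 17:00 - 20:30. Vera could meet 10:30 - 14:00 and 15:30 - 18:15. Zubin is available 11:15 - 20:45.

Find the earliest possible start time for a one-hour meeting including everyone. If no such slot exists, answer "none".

Hiro ∩ Vera: 12:15-14:00, 15:30-16:00, 17:00-18:15.
Hiro ∩ Vera ∩ Zubin: 12:15-14:00, 15:30-16:00, 17:00-18:15.
The first common window of at least 60 minutes is 12:15-14:00, so the earliest start is 12:15.

12:15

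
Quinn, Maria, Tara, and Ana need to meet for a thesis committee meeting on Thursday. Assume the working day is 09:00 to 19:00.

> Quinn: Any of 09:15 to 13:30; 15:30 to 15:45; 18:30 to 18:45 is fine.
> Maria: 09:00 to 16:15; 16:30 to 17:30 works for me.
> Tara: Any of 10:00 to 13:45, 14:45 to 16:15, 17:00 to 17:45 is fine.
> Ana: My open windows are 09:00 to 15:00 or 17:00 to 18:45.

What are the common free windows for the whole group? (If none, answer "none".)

Quinn ∩ Maria: 09:15-13:30, 15:30-15:45.
Quinn ∩ Maria ∩ Tara: 10:00-13:30, 15:30-15:45.
Quinn ∩ Maria ∩ Tara ∩ Ana: 10:00-13:30.

10:00-13:30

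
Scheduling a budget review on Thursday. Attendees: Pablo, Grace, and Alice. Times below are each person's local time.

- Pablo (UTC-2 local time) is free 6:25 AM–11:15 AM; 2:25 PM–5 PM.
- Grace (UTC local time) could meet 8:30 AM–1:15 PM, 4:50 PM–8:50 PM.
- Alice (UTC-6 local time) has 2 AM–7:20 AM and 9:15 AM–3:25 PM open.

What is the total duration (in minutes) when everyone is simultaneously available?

415

Pablo in UTC: 08:25-13:15, 16:25-19:00 (add 2h to convert from UTC-2).
Grace in UTC: 08:30-13:15, 16:50-20:50.
Alice in UTC: 08:00-13:20, 15:15-21:25 (add 6h to convert from UTC-6).
Pablo ∩ Grace: 08:30-13:15, 16:50-19:00.
Pablo ∩ Grace ∩ Alice: 08:30-13:15, 16:50-19:00.
So the common availability across everyone is 08:30-13:15, 16:50-19:00.
Summing the common windows: 285 + 130 = 415 minutes.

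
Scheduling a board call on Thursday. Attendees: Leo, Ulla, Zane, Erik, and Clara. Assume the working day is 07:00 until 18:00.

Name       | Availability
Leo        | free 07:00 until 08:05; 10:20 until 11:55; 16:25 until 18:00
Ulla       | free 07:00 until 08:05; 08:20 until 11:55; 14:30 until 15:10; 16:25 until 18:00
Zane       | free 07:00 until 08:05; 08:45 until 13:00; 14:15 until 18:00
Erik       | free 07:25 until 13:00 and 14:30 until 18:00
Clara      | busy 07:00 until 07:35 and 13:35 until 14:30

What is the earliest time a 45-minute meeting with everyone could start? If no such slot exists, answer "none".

Leo free: 07:00-08:05, 10:20-11:55, 16:25-18:00.
Ulla free: 07:00-08:05, 08:20-11:55, 14:30-15:10, 16:25-18:00.
Zane free: 07:00-08:05, 08:45-13:00, 14:15-18:00.
Erik free: 07:25-13:00, 14:30-18:00.
Clara free: 07:35-13:35, 14:30-18:00 (invert busy blocks within the working day).
Leo ∩ Ulla: 07:00-08:05, 10:20-11:55, 16:25-18:00.
Leo ∩ Ulla ∩ Zane: 07:00-08:05, 10:20-11:55, 16:25-18:00.
Leo ∩ Ulla ∩ Zane ∩ Erik: 07:25-08:05, 10:20-11:55, 16:25-18:00.
Leo ∩ Ulla ∩ Zane ∩ Erik ∩ Clara: 07:35-08:05, 10:20-11:55, 16:25-18:00.
So the common availability across everyone is 07:35-08:05, 10:20-11:55, 16:25-18:00.
The first common window of at least 45 minutes is 10:20-11:55, so the earliest start is 10:20.

10:20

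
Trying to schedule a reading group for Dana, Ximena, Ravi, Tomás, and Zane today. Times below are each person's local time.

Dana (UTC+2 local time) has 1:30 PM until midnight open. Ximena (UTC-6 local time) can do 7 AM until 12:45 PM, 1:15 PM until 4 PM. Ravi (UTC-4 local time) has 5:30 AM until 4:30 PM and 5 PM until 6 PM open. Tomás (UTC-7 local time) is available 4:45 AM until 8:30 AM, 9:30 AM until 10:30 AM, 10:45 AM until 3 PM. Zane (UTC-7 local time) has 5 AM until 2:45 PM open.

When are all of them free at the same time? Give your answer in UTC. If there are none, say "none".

13:00-15:30, 16:30-17:30, 17:45-18:45, 19:15-20:30, 21:00-21:45

Dana in UTC: 11:30-22:00 (subtract 2h to convert from UTC+2).
Ximena in UTC: 13:00-18:45, 19:15-22:00 (add 6h to convert from UTC-6).
Ravi in UTC: 09:30-20:30, 21:00-22:00 (add 4h to convert from UTC-4).
Tomás in UTC: 11:45-15:30, 16:30-17:30, 17:45-22:00 (add 7h to convert from UTC-7).
Zane in UTC: 12:00-21:45 (add 7h to convert from UTC-7).
Dana ∩ Ximena: 13:00-18:45, 19:15-22:00.
Dana ∩ Ximena ∩ Ravi: 13:00-18:45, 19:15-20:30, 21:00-22:00.
Dana ∩ Ximena ∩ Ravi ∩ Tomás: 13:00-15:30, 16:30-17:30, 17:45-18:45, 19:15-20:30, 21:00-22:00.
Dana ∩ Ximena ∩ Ravi ∩ Tomás ∩ Zane: 13:00-15:30, 16:30-17:30, 17:45-18:45, 19:15-20:30, 21:00-21:45.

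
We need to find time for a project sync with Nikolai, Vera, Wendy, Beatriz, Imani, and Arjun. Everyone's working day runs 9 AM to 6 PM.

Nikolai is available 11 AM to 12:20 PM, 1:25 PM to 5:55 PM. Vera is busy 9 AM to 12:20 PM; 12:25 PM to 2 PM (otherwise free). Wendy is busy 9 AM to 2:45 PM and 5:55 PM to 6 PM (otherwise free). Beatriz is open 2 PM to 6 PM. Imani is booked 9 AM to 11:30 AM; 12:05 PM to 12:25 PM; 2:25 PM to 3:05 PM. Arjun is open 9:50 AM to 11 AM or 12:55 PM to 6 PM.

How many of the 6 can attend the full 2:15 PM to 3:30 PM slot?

4

Nikolai free: 11:00-12:20, 13:25-17:55.
Vera free: 12:20-12:25, 14:00-18:00 (invert busy blocks within the working day).
Wendy free: 14:45-17:55 (invert busy blocks within the working day).
Beatriz free: 14:00-18:00.
Imani free: 11:30-12:05, 12:25-14:25, 15:05-18:00 (invert busy blocks within the working day).
Arjun free: 09:50-11:00, 12:55-18:00.
Nikolai, Vera, Beatriz, and Arjun can make the full 14:15-15:30 slot — that's 4.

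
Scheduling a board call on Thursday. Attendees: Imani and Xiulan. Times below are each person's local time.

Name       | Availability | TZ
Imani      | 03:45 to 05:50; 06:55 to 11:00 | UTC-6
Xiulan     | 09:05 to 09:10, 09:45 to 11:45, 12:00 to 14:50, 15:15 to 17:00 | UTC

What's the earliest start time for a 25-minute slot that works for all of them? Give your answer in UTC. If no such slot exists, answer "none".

Imani in UTC: 09:45-11:50, 12:55-17:00 (add 6h to convert from UTC-6).
Xiulan in UTC: 09:05-09:10, 09:45-11:45, 12:00-14:50, 15:15-17:00.
Imani ∩ Xiulan: 09:45-11:45, 12:55-14:50, 15:15-17:00.
The first common window of at least 25 minutes is 09:45-11:45, so the earliest start is 09:45.

09:45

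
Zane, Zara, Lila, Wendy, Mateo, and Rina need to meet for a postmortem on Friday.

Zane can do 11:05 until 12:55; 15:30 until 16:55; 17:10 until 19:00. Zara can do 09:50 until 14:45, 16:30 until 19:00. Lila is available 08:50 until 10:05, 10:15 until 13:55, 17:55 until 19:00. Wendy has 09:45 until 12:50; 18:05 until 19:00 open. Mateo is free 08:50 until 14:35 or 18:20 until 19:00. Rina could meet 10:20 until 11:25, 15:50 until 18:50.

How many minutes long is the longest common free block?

30

Zane ∩ Zara: 11:05-12:55, 16:30-16:55, 17:10-19:00.
Zane ∩ Zara ∩ Lila: 11:05-12:55, 17:55-19:00.
Zane ∩ Zara ∩ Lila ∩ Wendy: 11:05-12:50, 18:05-19:00.
Zane ∩ Zara ∩ Lila ∩ Wendy ∩ Mateo: 11:05-12:50, 18:20-19:00.
Zane ∩ Zara ∩ Lila ∩ Wendy ∩ Mateo ∩ Rina: 11:05-11:25, 18:20-18:50.
The longest is 18:20-18:50 at 30 minutes.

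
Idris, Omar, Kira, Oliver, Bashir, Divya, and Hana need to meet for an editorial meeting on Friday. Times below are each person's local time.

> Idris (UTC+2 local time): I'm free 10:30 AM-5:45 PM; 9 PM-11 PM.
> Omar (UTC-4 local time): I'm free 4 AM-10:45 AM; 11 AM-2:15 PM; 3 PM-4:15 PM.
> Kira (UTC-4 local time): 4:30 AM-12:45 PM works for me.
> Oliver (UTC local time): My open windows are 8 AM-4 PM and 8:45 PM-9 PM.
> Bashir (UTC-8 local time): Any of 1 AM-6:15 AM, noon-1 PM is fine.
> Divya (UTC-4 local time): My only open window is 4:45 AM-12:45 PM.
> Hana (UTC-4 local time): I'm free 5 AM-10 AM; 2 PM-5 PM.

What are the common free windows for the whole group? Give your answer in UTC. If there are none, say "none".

09:00-14:00

Idris in UTC: 08:30-15:45, 19:00-21:00 (subtract 2h to convert from UTC+2).
Omar in UTC: 08:00-14:45, 15:00-18:15, 19:00-20:15 (add 4h to convert from UTC-4).
Kira in UTC: 08:30-16:45 (add 4h to convert from UTC-4).
Oliver in UTC: 08:00-16:00, 20:45-21:00.
Bashir in UTC: 09:00-14:15, 20:00-21:00 (add 8h to convert from UTC-8).
Divya in UTC: 08:45-16:45 (add 4h to convert from UTC-4).
Hana in UTC: 09:00-14:00, 18:00-21:00 (add 4h to convert from UTC-4).
Idris ∩ Omar: 08:30-14:45, 15:00-15:45, 19:00-20:15.
Idris ∩ Omar ∩ Kira: 08:30-14:45, 15:00-15:45.
Idris ∩ Omar ∩ Kira ∩ Oliver: 08:30-14:45, 15:00-15:45.
Idris ∩ Omar ∩ Kira ∩ Oliver ∩ Bashir: 09:00-14:15.
Idris ∩ Omar ∩ Kira ∩ Oliver ∩ Bashir ∩ Divya: 09:00-14:15.
Idris ∩ Omar ∩ Kira ∩ Oliver ∩ Bashir ∩ Divya ∩ Hana: 09:00-14:00.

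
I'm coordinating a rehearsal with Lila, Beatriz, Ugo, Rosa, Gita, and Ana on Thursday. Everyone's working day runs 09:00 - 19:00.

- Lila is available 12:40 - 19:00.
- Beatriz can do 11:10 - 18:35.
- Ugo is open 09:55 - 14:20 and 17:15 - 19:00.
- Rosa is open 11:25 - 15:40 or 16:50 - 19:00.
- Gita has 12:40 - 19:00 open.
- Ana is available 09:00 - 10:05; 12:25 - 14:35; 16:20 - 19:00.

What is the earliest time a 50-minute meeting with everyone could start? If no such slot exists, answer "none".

Lila ∩ Beatriz: 12:40-18:35.
Lila ∩ Beatriz ∩ Ugo: 12:40-14:20, 17:15-18:35.
Lila ∩ Beatriz ∩ Ugo ∩ Rosa: 12:40-14:20, 17:15-18:35.
Lila ∩ Beatriz ∩ Ugo ∩ Rosa ∩ Gita: 12:40-14:20, 17:15-18:35.
Lila ∩ Beatriz ∩ Ugo ∩ Rosa ∩ Gita ∩ Ana: 12:40-14:20, 17:15-18:35.
The first common window of at least 50 minutes is 12:40-14:20, so the earliest start is 12:40.

12:40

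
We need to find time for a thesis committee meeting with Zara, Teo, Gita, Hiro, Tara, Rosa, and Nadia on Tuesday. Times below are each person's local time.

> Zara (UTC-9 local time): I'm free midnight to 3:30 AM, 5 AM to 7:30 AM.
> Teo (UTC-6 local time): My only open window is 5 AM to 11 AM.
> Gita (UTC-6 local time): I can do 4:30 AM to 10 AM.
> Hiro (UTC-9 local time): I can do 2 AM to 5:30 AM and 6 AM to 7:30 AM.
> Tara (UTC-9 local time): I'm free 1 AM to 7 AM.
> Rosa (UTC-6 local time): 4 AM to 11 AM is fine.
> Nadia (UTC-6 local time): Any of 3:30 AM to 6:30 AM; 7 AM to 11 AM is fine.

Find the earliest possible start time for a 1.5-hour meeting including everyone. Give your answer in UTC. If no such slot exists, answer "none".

11:00

Zara in UTC: 09:00-12:30, 14:00-16:30 (add 9h to convert from UTC-9).
Teo in UTC: 11:00-17:00 (add 6h to convert from UTC-6).
Gita in UTC: 10:30-16:00 (add 6h to convert from UTC-6).
Hiro in UTC: 11:00-14:30, 15:00-16:30 (add 9h to convert from UTC-9).
Tara in UTC: 10:00-16:00 (add 9h to convert from UTC-9).
Rosa in UTC: 10:00-17:00 (add 6h to convert from UTC-6).
Nadia in UTC: 09:30-12:30, 13:00-17:00 (add 6h to convert from UTC-6).
Zara ∩ Teo: 11:00-12:30, 14:00-16:30.
Zara ∩ Teo ∩ Gita: 11:00-12:30, 14:00-16:00.
Zara ∩ Teo ∩ Gita ∩ Hiro: 11:00-12:30, 14:00-14:30, 15:00-16:00.
Zara ∩ Teo ∩ Gita ∩ Hiro ∩ Tara: 11:00-12:30, 14:00-14:30, 15:00-16:00.
Zara ∩ Teo ∩ Gita ∩ Hiro ∩ Tara ∩ Rosa: 11:00-12:30, 14:00-14:30, 15:00-16:00.
Zara ∩ Teo ∩ Gita ∩ Hiro ∩ Tara ∩ Rosa ∩ Nadia: 11:00-12:30, 14:00-14:30, 15:00-16:00.
The first common window of at least 90 minutes is 11:00-12:30, so the earliest start is 11:00.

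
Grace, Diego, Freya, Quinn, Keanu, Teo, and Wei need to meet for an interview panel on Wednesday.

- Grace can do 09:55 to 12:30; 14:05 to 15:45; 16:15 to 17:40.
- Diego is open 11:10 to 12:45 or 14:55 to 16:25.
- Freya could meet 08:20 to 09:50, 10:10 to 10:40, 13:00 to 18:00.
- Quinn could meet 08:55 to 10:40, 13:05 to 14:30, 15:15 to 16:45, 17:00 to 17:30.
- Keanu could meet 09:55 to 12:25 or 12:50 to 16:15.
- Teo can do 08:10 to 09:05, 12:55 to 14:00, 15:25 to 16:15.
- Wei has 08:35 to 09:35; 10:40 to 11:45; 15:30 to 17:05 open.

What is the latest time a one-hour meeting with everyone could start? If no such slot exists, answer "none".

Grace ∩ Diego: 11:10-12:30, 14:55-15:45, 16:15-16:25.
Grace ∩ Diego ∩ Freya: 14:55-15:45, 16:15-16:25.
Grace ∩ Diego ∩ Freya ∩ Quinn: 15:15-15:45, 16:15-16:25.
Grace ∩ Diego ∩ Freya ∩ Quinn ∩ Keanu: 15:15-15:45.
Grace ∩ Diego ∩ Freya ∩ Quinn ∩ Keanu ∩ Teo: 15:25-15:45.
Grace ∩ Diego ∩ Freya ∩ Quinn ∩ Keanu ∩ Teo ∩ Wei: 15:30-15:45.
Those are the intersection windows.
No common window is at least 60 minutes long.

none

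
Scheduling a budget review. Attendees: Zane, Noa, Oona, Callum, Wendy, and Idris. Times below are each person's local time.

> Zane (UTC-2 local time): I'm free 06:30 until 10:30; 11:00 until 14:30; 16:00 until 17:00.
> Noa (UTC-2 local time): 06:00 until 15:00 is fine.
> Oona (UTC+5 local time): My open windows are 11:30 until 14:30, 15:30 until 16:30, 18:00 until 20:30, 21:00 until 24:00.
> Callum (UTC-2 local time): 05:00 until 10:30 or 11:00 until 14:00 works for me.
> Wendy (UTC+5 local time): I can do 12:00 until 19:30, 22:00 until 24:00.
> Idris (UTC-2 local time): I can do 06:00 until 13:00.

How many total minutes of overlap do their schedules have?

210

Zane in UTC: 08:30-12:30, 13:00-16:30, 18:00-19:00 (add 2h to convert from UTC-2).
Noa in UTC: 08:00-17:00 (add 2h to convert from UTC-2).
Oona in UTC: 06:30-09:30, 10:30-11:30, 13:00-15:30, 16:00-19:00 (subtract 5h to convert from UTC+5).
Callum in UTC: 07:00-12:30, 13:00-16:00 (add 2h to convert from UTC-2).
Wendy in UTC: 07:00-14:30, 17:00-19:00 (subtract 5h to convert from UTC+5).
Idris in UTC: 08:00-15:00 (add 2h to convert from UTC-2).
Zane ∩ Noa: 08:30-12:30, 13:00-16:30.
Zane ∩ Noa ∩ Oona: 08:30-09:30, 10:30-11:30, 13:00-15:30, 16:00-16:30.
Zane ∩ Noa ∩ Oona ∩ Callum: 08:30-09:30, 10:30-11:30, 13:00-15:30.
Zane ∩ Noa ∩ Oona ∩ Callum ∩ Wendy: 08:30-09:30, 10:30-11:30, 13:00-14:30.
Zane ∩ Noa ∩ Oona ∩ Callum ∩ Wendy ∩ Idris: 08:30-09:30, 10:30-11:30, 13:00-14:30.
Those are the intersection windows.
Summing the common windows: 60 + 60 + 90 = 210 minutes.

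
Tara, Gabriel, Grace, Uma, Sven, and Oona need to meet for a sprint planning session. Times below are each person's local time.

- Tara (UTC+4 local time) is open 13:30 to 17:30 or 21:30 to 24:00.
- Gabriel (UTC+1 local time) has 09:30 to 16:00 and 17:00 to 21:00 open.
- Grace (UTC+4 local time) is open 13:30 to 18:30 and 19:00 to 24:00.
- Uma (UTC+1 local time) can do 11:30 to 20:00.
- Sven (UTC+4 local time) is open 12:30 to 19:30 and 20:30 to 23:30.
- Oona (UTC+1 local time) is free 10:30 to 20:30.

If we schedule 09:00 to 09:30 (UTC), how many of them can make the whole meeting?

Tara in UTC: 09:30-13:30, 17:30-20:00 (subtract 4h to convert from UTC+4).
Gabriel in UTC: 08:30-15:00, 16:00-20:00 (subtract 1h to convert from UTC+1).
Grace in UTC: 09:30-14:30, 15:00-20:00 (subtract 4h to convert from UTC+4).
Uma in UTC: 10:30-19:00 (subtract 1h to convert from UTC+1).
Sven in UTC: 08:30-15:30, 16:30-19:30 (subtract 4h to convert from UTC+4).
Oona in UTC: 09:30-19:30 (subtract 1h to convert from UTC+1).
Gabriel and Sven can make the full 09:00-09:30 slot — that's 2.

2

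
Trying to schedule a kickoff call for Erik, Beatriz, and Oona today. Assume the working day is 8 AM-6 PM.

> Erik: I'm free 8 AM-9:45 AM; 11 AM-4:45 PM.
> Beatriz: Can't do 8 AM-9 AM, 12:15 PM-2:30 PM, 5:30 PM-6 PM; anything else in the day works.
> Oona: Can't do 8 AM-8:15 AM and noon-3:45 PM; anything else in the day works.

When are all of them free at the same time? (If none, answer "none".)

09:00-09:45, 11:00-12:00, 15:45-16:45

Erik free: 08:00-09:45, 11:00-16:45.
Beatriz free: 09:00-12:15, 14:30-17:30 (invert busy blocks within the working day).
Oona free: 08:15-12:00, 15:45-18:00 (invert busy blocks within the working day).
Erik ∩ Beatriz: 09:00-09:45, 11:00-12:15, 14:30-16:45.
Erik ∩ Beatriz ∩ Oona: 09:00-09:45, 11:00-12:00, 15:45-16:45.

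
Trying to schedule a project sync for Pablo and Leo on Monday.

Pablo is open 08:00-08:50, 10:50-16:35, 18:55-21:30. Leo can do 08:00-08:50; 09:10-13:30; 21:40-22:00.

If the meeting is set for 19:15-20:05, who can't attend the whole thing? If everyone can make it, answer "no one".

Leo

Pablo: free for 19:15-20:05. Leo: not fully free for 19:15-20:05.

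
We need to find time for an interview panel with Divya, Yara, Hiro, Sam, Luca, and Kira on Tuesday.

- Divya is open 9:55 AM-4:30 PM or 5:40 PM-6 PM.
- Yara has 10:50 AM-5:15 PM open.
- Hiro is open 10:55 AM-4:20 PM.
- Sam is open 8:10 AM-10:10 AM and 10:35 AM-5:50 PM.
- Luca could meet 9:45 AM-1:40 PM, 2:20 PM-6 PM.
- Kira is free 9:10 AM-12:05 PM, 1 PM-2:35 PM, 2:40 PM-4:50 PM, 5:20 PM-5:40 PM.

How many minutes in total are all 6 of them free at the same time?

Divya ∩ Yara: 10:50-16:30.
Divya ∩ Yara ∩ Hiro: 10:55-16:20.
Divya ∩ Yara ∩ Hiro ∩ Sam: 10:55-16:20.
Divya ∩ Yara ∩ Hiro ∩ Sam ∩ Luca: 10:55-13:40, 14:20-16:20.
Divya ∩ Yara ∩ Hiro ∩ Sam ∩ Luca ∩ Kira: 10:55-12:05, 13:00-13:40, 14:20-14:35, 14:40-16:20.
So the common availability across everyone is 10:55-12:05, 13:00-13:40, 14:20-14:35, 14:40-16:20.
Summing the common windows: 70 + 40 + 15 + 100 = 225 minutes.

225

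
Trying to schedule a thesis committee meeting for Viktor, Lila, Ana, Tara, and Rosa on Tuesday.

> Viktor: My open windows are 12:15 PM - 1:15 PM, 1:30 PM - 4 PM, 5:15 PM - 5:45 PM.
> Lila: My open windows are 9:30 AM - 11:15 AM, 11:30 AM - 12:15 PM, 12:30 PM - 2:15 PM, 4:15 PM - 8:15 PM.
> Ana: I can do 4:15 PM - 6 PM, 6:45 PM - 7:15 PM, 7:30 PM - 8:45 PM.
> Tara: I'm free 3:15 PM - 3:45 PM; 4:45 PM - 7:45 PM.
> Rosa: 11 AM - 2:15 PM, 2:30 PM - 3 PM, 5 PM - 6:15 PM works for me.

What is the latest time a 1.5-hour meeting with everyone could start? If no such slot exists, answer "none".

Viktor ∩ Lila: 12:30-13:15, 13:30-14:15, 17:15-17:45.
Viktor ∩ Lila ∩ Ana: 17:15-17:45.
Viktor ∩ Lila ∩ Ana ∩ Tara: 17:15-17:45.
Viktor ∩ Lila ∩ Ana ∩ Tara ∩ Rosa: 17:15-17:45.
No common window is at least 90 minutes long.

none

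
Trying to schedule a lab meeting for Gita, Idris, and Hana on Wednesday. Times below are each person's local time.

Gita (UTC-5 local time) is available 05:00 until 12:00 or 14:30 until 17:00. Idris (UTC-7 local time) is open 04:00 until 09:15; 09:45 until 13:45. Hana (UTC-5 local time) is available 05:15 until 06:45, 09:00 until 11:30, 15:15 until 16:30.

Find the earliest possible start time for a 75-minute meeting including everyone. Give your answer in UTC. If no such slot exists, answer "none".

14:00

Gita in UTC: 10:00-17:00, 19:30-22:00 (add 5h to convert from UTC-5).
Idris in UTC: 11:00-16:15, 16:45-20:45 (add 7h to convert from UTC-7).
Hana in UTC: 10:15-11:45, 14:00-16:30, 20:15-21:30 (add 5h to convert from UTC-5).
Gita ∩ Idris: 11:00-16:15, 16:45-17:00, 19:30-20:45.
Gita ∩ Idris ∩ Hana: 11:00-11:45, 14:00-16:15, 20:15-20:45.
The first common window of at least 75 minutes is 14:00-16:15, so the earliest start is 14:00.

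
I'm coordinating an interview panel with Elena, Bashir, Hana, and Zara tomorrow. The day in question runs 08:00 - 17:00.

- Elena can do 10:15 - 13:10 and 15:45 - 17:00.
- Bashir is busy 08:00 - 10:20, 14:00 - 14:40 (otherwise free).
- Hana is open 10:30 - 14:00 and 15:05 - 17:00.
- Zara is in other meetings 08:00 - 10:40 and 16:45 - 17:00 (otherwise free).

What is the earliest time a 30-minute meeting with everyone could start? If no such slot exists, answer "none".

Elena free: 10:15-13:10, 15:45-17:00.
Bashir free: 10:20-14:00, 14:40-17:00 (invert busy blocks within the working day).
Hana free: 10:30-14:00, 15:05-17:00.
Zara free: 10:40-16:45 (invert busy blocks within the working day).
Elena ∩ Bashir: 10:20-13:10, 15:45-17:00.
Elena ∩ Bashir ∩ Hana: 10:30-13:10, 15:45-17:00.
Elena ∩ Bashir ∩ Hana ∩ Zara: 10:40-13:10, 15:45-16:45.
Those are the intersection windows.
The first common window of at least 30 minutes is 10:40-13:10, so the earliest start is 10:40.

10:40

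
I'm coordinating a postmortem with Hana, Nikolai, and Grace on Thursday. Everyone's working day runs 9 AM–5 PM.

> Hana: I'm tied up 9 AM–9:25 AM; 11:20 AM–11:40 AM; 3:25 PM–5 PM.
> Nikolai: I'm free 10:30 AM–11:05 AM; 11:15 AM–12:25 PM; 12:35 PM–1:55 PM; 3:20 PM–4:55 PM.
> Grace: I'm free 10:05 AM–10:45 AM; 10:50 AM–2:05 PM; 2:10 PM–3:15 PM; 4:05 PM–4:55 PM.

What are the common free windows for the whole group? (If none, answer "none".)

10:30-10:45, 10:50-11:05, 11:15-11:20, 11:40-12:25, 12:35-13:55

Hana free: 09:25-11:20, 11:40-15:25 (invert busy blocks within the working day).
Nikolai free: 10:30-11:05, 11:15-12:25, 12:35-13:55, 15:20-16:55.
Grace free: 10:05-10:45, 10:50-14:05, 14:10-15:15, 16:05-16:55.
Hana ∩ Nikolai: 10:30-11:05, 11:15-11:20, 11:40-12:25, 12:35-13:55, 15:20-15:25.
Hana ∩ Nikolai ∩ Grace: 10:30-10:45, 10:50-11:05, 11:15-11:20, 11:40-12:25, 12:35-13:55.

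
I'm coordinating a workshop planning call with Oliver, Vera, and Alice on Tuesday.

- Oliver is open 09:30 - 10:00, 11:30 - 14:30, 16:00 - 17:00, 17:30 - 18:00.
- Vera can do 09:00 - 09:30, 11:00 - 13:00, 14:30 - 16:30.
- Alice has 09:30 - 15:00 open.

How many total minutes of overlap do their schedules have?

90

Oliver ∩ Vera: 11:30-13:00, 16:00-16:30.
Oliver ∩ Vera ∩ Alice: 11:30-13:00.
So the common availability across everyone is 11:30-13:00.
That's a single block of 90 minutes.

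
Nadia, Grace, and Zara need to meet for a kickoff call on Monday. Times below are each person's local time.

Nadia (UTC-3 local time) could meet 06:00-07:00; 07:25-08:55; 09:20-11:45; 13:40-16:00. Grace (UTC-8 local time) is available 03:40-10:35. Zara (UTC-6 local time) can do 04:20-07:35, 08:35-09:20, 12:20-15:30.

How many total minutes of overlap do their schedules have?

115

Nadia in UTC: 09:00-10:00, 10:25-11:55, 12:20-14:45, 16:40-19:00 (add 3h to convert from UTC-3).
Grace in UTC: 11:40-18:35 (add 8h to convert from UTC-8).
Zara in UTC: 10:20-13:35, 14:35-15:20, 18:20-21:30 (add 6h to convert from UTC-6).
Nadia ∩ Grace: 11:40-11:55, 12:20-14:45, 16:40-18:35.
Nadia ∩ Grace ∩ Zara: 11:40-11:55, 12:20-13:35, 14:35-14:45, 18:20-18:35.
So the common availability across everyone is 11:40-11:55, 12:20-13:35, 14:35-14:45, 18:20-18:35.
Summing the common windows: 15 + 75 + 10 + 15 = 115 minutes.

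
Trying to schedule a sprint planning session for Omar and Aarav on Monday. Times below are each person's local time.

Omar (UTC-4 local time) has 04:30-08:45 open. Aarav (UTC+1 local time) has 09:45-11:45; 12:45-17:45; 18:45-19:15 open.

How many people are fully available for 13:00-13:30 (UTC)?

Omar in UTC: 08:30-12:45 (add 4h to convert from UTC-4).
Aarav in UTC: 08:45-10:45, 11:45-16:45, 17:45-18:15 (subtract 1h to convert from UTC+1).
Aarav can make the full 13:00-13:30 slot — that's 1.

1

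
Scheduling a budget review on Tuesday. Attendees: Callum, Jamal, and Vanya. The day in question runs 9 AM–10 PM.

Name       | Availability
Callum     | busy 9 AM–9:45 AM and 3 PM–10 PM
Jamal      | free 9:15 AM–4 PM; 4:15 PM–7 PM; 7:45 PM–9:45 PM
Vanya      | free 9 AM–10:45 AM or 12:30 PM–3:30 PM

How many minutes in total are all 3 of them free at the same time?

Callum free: 09:45-15:00 (invert busy blocks within the working day).
Jamal free: 09:15-16:00, 16:15-19:00, 19:45-21:45.
Vanya free: 09:00-10:45, 12:30-15:30.
Callum ∩ Jamal: 09:45-15:00.
Callum ∩ Jamal ∩ Vanya: 09:45-10:45, 12:30-15:00.
Summing the common windows: 60 + 150 = 210 minutes.

210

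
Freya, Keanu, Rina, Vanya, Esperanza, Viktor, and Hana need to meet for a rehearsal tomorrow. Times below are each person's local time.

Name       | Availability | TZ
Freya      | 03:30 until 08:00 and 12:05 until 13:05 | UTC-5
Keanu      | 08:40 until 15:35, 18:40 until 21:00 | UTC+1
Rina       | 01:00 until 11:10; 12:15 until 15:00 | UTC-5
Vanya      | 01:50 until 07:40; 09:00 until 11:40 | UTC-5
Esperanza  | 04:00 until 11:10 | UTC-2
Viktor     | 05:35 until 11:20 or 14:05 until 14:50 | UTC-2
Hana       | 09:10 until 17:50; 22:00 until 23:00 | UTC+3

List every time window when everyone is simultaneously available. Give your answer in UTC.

Freya in UTC: 08:30-13:00, 17:05-18:05 (add 5h to convert from UTC-5).
Keanu in UTC: 07:40-14:35, 17:40-20:00 (subtract 1h to convert from UTC+1).
Rina in UTC: 06:00-16:10, 17:15-20:00 (add 5h to convert from UTC-5).
Vanya in UTC: 06:50-12:40, 14:00-16:40 (add 5h to convert from UTC-5).
Esperanza in UTC: 06:00-13:10 (add 2h to convert from UTC-2).
Viktor in UTC: 07:35-13:20, 16:05-16:50 (add 2h to convert from UTC-2).
Hana in UTC: 06:10-14:50, 19:00-20:00 (subtract 3h to convert from UTC+3).
Freya ∩ Keanu: 08:30-13:00, 17:40-18:05.
Freya ∩ Keanu ∩ Rina: 08:30-13:00, 17:40-18:05.
Freya ∩ Keanu ∩ Rina ∩ Vanya: 08:30-12:40.
Freya ∩ Keanu ∩ Rina ∩ Vanya ∩ Esperanza: 08:30-12:40.
Freya ∩ Keanu ∩ Rina ∩ Vanya ∩ Esperanza ∩ Viktor: 08:30-12:40.
Freya ∩ Keanu ∩ Rina ∩ Vanya ∩ Esperanza ∩ Viktor ∩ Hana: 08:30-12:40.
So the common availability across everyone is 08:30-12:40.

08:30-12:40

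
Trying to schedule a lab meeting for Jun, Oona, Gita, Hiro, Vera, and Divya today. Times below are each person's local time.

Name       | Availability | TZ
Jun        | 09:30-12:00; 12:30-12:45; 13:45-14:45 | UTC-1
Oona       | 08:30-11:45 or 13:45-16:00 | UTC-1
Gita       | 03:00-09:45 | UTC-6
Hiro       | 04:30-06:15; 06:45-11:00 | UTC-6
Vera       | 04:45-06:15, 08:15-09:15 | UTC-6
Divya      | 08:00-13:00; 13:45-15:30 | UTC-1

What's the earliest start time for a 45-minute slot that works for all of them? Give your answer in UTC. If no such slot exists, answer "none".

Jun in UTC: 10:30-13:00, 13:30-13:45, 14:45-15:45 (add 1h to convert from UTC-1).
Oona in UTC: 09:30-12:45, 14:45-17:00 (add 1h to convert from UTC-1).
Gita in UTC: 09:00-15:45 (add 6h to convert from UTC-6).
Hiro in UTC: 10:30-12:15, 12:45-17:00 (add 6h to convert from UTC-6).
Vera in UTC: 10:45-12:15, 14:15-15:15 (add 6h to convert from UTC-6).
Divya in UTC: 09:00-14:00, 14:45-16:30 (add 1h to convert from UTC-1).
Jun ∩ Oona: 10:30-12:45, 14:45-15:45.
Jun ∩ Oona ∩ Gita: 10:30-12:45, 14:45-15:45.
Jun ∩ Oona ∩ Gita ∩ Hiro: 10:30-12:15, 14:45-15:45.
Jun ∩ Oona ∩ Gita ∩ Hiro ∩ Vera: 10:45-12:15, 14:45-15:15.
Jun ∩ Oona ∩ Gita ∩ Hiro ∩ Vera ∩ Divya: 10:45-12:15, 14:45-15:15.
The first common window of at least 45 minutes is 10:45-12:15, so the earliest start is 10:45.

10:45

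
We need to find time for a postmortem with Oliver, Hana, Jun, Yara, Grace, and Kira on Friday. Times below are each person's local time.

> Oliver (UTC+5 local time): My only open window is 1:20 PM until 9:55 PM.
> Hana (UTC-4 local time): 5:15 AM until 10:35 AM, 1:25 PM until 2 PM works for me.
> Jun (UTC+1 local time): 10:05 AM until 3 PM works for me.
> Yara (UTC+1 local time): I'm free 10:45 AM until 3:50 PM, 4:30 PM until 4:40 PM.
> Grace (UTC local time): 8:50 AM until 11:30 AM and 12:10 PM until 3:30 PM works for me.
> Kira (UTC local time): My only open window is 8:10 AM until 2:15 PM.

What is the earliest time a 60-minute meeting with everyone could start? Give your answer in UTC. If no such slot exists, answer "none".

Oliver in UTC: 08:20-16:55 (subtract 5h to convert from UTC+5).
Hana in UTC: 09:15-14:35, 17:25-18:00 (add 4h to convert from UTC-4).
Jun in UTC: 09:05-14:00 (subtract 1h to convert from UTC+1).
Yara in UTC: 09:45-14:50, 15:30-15:40 (subtract 1h to convert from UTC+1).
Grace in UTC: 08:50-11:30, 12:10-15:30.
Kira in UTC: 08:10-14:15.
Oliver ∩ Hana: 09:15-14:35.
Oliver ∩ Hana ∩ Jun: 09:15-14:00.
Oliver ∩ Hana ∩ Jun ∩ Yara: 09:45-14:00.
Oliver ∩ Hana ∩ Jun ∩ Yara ∩ Grace: 09:45-11:30, 12:10-14:00.
Oliver ∩ Hana ∩ Jun ∩ Yara ∩ Grace ∩ Kira: 09:45-11:30, 12:10-14:00.
The first common window of at least 60 minutes is 09:45-11:30, so the earliest start is 09:45.

09:45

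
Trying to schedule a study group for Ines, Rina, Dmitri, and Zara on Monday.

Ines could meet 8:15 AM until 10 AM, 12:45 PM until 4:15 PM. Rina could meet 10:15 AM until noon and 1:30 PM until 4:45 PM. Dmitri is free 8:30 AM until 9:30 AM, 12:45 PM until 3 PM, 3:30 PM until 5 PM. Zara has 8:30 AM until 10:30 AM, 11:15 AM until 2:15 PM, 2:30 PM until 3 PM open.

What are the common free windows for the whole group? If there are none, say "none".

13:30-14:15, 14:30-15:00

Ines ∩ Rina: 13:30-16:15.
Ines ∩ Rina ∩ Dmitri: 13:30-15:00, 15:30-16:15.
Ines ∩ Rina ∩ Dmitri ∩ Zara: 13:30-14:15, 14:30-15:00.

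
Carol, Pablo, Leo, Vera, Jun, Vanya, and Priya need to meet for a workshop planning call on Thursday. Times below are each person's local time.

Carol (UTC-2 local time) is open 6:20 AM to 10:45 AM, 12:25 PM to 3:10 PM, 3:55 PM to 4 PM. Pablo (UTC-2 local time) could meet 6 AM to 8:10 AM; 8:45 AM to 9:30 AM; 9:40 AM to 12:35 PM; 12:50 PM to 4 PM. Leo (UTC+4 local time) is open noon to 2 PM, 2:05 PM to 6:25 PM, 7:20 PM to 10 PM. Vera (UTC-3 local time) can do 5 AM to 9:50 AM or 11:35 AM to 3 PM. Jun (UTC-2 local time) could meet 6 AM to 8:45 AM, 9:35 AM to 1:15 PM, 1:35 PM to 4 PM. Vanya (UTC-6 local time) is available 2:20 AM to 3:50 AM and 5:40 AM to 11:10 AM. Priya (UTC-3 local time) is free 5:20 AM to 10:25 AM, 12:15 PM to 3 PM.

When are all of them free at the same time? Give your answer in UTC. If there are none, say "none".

08:20-09:50, 11:40-12:45, 15:35-17:10

Carol in UTC: 08:20-12:45, 14:25-17:10, 17:55-18:00 (add 2h to convert from UTC-2).
Pablo in UTC: 08:00-10:10, 10:45-11:30, 11:40-14:35, 14:50-18:00 (add 2h to convert from UTC-2).
Leo in UTC: 08:00-10:00, 10:05-14:25, 15:20-18:00 (subtract 4h to convert from UTC+4).
Vera in UTC: 08:00-12:50, 14:35-18:00 (add 3h to convert from UTC-3).
Jun in UTC: 08:00-10:45, 11:35-15:15, 15:35-18:00 (add 2h to convert from UTC-2).
Vanya in UTC: 08:20-09:50, 11:40-17:10 (add 6h to convert from UTC-6).
Priya in UTC: 08:20-13:25, 15:15-18:00 (add 3h to convert from UTC-3).
Carol ∩ Pablo: 08:20-10:10, 10:45-11:30, 11:40-12:45, 14:25-14:35, 14:50-17:10, 17:55-18:00.
Carol ∩ Pablo ∩ Leo: 08:20-10:00, 10:05-10:10, 10:45-11:30, 11:40-12:45, 15:20-17:10, 17:55-18:00.
Carol ∩ Pablo ∩ Leo ∩ Vera: 08:20-10:00, 10:05-10:10, 10:45-11:30, 11:40-12:45, 15:20-17:10, 17:55-18:00.
Carol ∩ Pablo ∩ Leo ∩ Vera ∩ Jun: 08:20-10:00, 10:05-10:10, 11:40-12:45, 15:35-17:10, 17:55-18:00.
Carol ∩ Pablo ∩ Leo ∩ Vera ∩ Jun ∩ Vanya: 08:20-09:50, 11:40-12:45, 15:35-17:10.
Carol ∩ Pablo ∩ Leo ∩ Vera ∩ Jun ∩ Vanya ∩ Priya: 08:20-09:50, 11:40-12:45, 15:35-17:10.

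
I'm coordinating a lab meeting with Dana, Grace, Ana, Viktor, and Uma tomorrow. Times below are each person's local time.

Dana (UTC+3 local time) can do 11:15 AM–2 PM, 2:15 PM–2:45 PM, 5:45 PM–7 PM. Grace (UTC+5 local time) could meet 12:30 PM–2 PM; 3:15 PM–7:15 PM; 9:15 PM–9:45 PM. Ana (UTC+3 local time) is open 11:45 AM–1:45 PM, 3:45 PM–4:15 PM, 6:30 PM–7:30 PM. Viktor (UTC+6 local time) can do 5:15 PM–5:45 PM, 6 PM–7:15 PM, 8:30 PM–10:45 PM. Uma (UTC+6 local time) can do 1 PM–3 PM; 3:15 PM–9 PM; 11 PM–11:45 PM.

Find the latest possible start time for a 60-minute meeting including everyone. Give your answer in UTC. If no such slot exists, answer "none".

none

Dana in UTC: 08:15-11:00, 11:15-11:45, 14:45-16:00 (subtract 3h to convert from UTC+3).
Grace in UTC: 07:30-09:00, 10:15-14:15, 16:15-16:45 (subtract 5h to convert from UTC+5).
Ana in UTC: 08:45-10:45, 12:45-13:15, 15:30-16:30 (subtract 3h to convert from UTC+3).
Viktor in UTC: 11:15-11:45, 12:00-13:15, 14:30-16:45 (subtract 6h to convert from UTC+6).
Uma in UTC: 07:00-09:00, 09:15-15:00, 17:00-17:45 (subtract 6h to convert from UTC+6).
Dana ∩ Grace: 08:15-09:00, 10:15-11:00, 11:15-11:45.
Dana ∩ Grace ∩ Ana: 08:45-09:00, 10:15-10:45.
Dana ∩ Grace ∩ Ana ∩ Viktor: ∅.
Dana ∩ Grace ∩ Ana ∩ Viktor ∩ Uma: ∅.
There is no time when everyone is free.
No common window is at least 60 minutes long.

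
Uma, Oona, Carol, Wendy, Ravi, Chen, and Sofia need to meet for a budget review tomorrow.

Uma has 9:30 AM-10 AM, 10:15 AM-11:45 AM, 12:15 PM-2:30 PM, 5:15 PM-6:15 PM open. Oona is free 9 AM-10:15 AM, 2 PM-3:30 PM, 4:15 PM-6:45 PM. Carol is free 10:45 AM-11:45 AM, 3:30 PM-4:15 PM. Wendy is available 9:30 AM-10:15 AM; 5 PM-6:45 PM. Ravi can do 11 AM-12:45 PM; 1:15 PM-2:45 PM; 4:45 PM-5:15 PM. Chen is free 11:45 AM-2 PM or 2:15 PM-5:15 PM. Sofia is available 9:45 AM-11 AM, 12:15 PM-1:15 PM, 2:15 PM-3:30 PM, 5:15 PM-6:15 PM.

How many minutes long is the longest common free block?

0

Uma ∩ Oona: 09:30-10:00, 14:00-14:30, 17:15-18:15.
Uma ∩ Oona ∩ Carol: ∅.
Uma ∩ Oona ∩ Carol ∩ Wendy: ∅.
Uma ∩ Oona ∩ Carol ∩ Wendy ∩ Ravi: ∅.
Uma ∩ Oona ∩ Carol ∩ Wendy ∩ Ravi ∩ Chen: ∅.
Uma ∩ Oona ∩ Carol ∩ Wendy ∩ Ravi ∩ Chen ∩ Sofia: ∅.
There is no time when everyone is free.
No common window exists, so the longest block is 0 minutes.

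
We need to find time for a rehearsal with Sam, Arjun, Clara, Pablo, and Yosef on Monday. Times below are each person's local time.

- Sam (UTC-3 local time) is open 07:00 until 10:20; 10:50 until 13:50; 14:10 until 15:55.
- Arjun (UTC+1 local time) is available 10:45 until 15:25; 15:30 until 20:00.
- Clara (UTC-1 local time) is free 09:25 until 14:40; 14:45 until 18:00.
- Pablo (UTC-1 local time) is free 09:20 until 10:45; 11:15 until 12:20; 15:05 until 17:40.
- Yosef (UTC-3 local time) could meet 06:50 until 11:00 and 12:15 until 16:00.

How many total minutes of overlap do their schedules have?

Sam in UTC: 10:00-13:20, 13:50-16:50, 17:10-18:55 (add 3h to convert from UTC-3).
Arjun in UTC: 09:45-14:25, 14:30-19:00 (subtract 1h to convert from UTC+1).
Clara in UTC: 10:25-15:40, 15:45-19:00 (add 1h to convert from UTC-1).
Pablo in UTC: 10:20-11:45, 12:15-13:20, 16:05-18:40 (add 1h to convert from UTC-1).
Yosef in UTC: 09:50-14:00, 15:15-19:00 (add 3h to convert from UTC-3).
Sam ∩ Arjun: 10:00-13:20, 13:50-14:25, 14:30-16:50, 17:10-18:55.
Sam ∩ Arjun ∩ Clara: 10:25-13:20, 13:50-14:25, 14:30-15:40, 15:45-16:50, 17:10-18:55.
Sam ∩ Arjun ∩ Clara ∩ Pablo: 10:25-11:45, 12:15-13:20, 16:05-16:50, 17:10-18:40.
Sam ∩ Arjun ∩ Clara ∩ Pablo ∩ Yosef: 10:25-11:45, 12:15-13:20, 16:05-16:50, 17:10-18:40.
Summing the common windows: 80 + 65 + 45 + 90 = 280 minutes.

280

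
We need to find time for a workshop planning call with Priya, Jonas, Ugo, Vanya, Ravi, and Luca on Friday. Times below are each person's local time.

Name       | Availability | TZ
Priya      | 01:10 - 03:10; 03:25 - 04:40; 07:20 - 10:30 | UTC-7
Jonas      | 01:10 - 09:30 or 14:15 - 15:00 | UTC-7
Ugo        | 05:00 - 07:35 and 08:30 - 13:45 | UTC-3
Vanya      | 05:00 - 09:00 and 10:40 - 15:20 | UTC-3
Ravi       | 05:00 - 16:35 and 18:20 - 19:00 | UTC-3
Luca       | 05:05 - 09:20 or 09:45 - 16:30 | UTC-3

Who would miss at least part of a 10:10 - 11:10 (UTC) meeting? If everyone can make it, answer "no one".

Priya in UTC: 08:10-10:10, 10:25-11:40, 14:20-17:30 (add 7h to convert from UTC-7).
Jonas in UTC: 08:10-16:30, 21:15-22:00 (add 7h to convert from UTC-7).
Ugo in UTC: 08:00-10:35, 11:30-16:45 (add 3h to convert from UTC-3).
Vanya in UTC: 08:00-12:00, 13:40-18:20 (add 3h to convert from UTC-3).
Ravi in UTC: 08:00-19:35, 21:20-22:00 (add 3h to convert from UTC-3).
Luca in UTC: 08:05-12:20, 12:45-19:30 (add 3h to convert from UTC-3).
Priya: not fully free for 10:10-11:10. Jonas: free for 10:10-11:10. Ugo: not fully free for 10:10-11:10. Vanya: free for 10:10-11:10. Ravi: free for 10:10-11:10. Luca: free for 10:10-11:10.

Priya, Ugo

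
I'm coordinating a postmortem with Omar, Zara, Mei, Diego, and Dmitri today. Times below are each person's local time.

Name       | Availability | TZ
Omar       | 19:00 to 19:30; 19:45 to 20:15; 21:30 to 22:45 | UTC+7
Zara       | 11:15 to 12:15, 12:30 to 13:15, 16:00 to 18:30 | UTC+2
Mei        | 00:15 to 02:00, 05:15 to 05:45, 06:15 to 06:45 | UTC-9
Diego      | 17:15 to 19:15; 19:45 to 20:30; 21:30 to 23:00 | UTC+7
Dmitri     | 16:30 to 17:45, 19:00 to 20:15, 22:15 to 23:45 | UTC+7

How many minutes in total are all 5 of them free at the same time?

Omar in UTC: 12:00-12:30, 12:45-13:15, 14:30-15:45 (subtract 7h to convert from UTC+7).
Zara in UTC: 09:15-10:15, 10:30-11:15, 14:00-16:30 (subtract 2h to convert from UTC+2).
Mei in UTC: 09:15-11:00, 14:15-14:45, 15:15-15:45 (add 9h to convert from UTC-9).
Diego in UTC: 10:15-12:15, 12:45-13:30, 14:30-16:00 (subtract 7h to convert from UTC+7).
Dmitri in UTC: 09:30-10:45, 12:00-13:15, 15:15-16:45 (subtract 7h to convert from UTC+7).
Omar ∩ Zara: 14:30-15:45.
Omar ∩ Zara ∩ Mei: 14:30-14:45, 15:15-15:45.
Omar ∩ Zara ∩ Mei ∩ Diego: 14:30-14:45, 15:15-15:45.
Omar ∩ Zara ∩ Mei ∩ Diego ∩ Dmitri: 15:15-15:45.
Those are the intersection windows.
That's a single block of 30 minutes.

30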